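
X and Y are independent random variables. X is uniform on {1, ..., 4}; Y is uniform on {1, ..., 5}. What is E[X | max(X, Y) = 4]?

22/7

Outcomes with max(X, Y) = 4: (1,4), (2,4), (3,4), (4,1), (4,2), (4,3), (4,4), each with probability 1/20.
E[X | max(X, Y) = 4] = (1 + 2 + 3 + 4 + 4 + 4 + 4) / 7 = 22/7.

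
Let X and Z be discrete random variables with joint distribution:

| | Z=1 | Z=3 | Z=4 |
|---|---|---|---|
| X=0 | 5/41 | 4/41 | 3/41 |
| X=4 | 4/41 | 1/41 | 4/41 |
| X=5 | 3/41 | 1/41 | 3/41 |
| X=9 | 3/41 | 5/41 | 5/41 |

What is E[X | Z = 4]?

76/15

P(Z = 4) = 15/41.
Summing X·P(X=x,Z=y) over the conditioning event gives 76/41.
E[X | Z = 4] = (76/41) / (15/41) = 76/15.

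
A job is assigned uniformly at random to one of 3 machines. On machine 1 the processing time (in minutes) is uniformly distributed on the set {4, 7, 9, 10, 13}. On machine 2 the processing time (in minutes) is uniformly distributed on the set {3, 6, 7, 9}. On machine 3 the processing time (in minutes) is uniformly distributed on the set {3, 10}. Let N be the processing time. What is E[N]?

427/60

E[N | machine 1] = (4+7+9+10+13)/5 = 43/5.
E[N | machine 2] = (3+6+7+9)/4 = 25/4.
E[N | machine 3] = (3+10)/2 = 13/2.
By the law of total expectation,
E[N] = (1/3)·(43/5) + (1/3)·(25/4) + (1/3)·(13/2) = 427/60.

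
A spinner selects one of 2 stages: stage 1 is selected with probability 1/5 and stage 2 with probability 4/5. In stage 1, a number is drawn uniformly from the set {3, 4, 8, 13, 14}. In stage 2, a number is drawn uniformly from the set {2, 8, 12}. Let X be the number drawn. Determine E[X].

E[X | stage 1] = (3+4+8+13+14)/5 = 42/5.
E[X | stage 2] = (2+8+12)/3 = 22/3.
By the law of total expectation,
E[X] = (1/5)·(42/5) + (4/5)·(22/3) = 566/75.

566/75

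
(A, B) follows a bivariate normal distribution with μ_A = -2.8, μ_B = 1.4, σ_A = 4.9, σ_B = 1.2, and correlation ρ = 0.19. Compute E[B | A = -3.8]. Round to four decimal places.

For a bivariate normal, E[B | A=x] = μ_B + ρ·(σ_B/σ_A)·(x − μ_A).
E[B | A=-3.8] = 1.4 + (0.19)·(1.2/4.9)·(-3.8 − (-2.8)) = 1.4 + (0.046531)·(-1) = 1.3535.

1.3535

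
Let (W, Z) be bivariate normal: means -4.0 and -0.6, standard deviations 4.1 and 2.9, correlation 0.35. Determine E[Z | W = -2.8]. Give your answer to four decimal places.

For a bivariate normal, E[Z | W=x] = μ_Z + ρ·(σ_Z/σ_W)·(x − μ_W).
E[Z | W=-2.8] = -0.6 + (0.35)·(2.9/4.1)·(-2.8 − (-4.0)) = -0.6 + (0.24756)·(1.2) = -0.3029.

-0.3029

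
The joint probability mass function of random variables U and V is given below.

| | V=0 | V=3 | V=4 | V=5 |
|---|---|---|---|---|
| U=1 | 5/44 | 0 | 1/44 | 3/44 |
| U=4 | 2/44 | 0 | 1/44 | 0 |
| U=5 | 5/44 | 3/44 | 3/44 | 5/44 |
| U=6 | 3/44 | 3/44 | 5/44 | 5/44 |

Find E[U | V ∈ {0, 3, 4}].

P(V ∈ {0, 3, 4}) = 31/44.
Summing U·P(U=x,V=y) over the conditioning event gives 139/44.
E[U | V ∈ {0, 3, 4}] = (139/44) / (31/44) = 139/31.

139/31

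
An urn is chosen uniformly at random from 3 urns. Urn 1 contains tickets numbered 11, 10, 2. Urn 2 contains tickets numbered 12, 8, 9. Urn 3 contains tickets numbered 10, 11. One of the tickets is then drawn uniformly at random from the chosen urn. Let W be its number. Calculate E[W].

E[W | urn 1] = (11+10+2)/3 = 23/3.
E[W | urn 2] = (12+8+9)/3 = 29/3.
E[W | urn 3] = (10+11)/2 = 21/2.
E[W] = (1/3)·(23/3) + (1/3)·(29/3) + (1/3)·(21/2) = 167/18.

167/18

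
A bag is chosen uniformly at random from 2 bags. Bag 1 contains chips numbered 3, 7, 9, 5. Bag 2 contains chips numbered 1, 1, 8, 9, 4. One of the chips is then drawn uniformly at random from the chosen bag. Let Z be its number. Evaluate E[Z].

53/10

E[Z | bag 1] = (3+7+9+5)/4 = 6.
E[Z | bag 2] = (1+1+8+9+4)/5 = 23/5.
By the law of total expectation,
E[Z] = (1/2)·(6) + (1/2)·(23/5) = 53/10.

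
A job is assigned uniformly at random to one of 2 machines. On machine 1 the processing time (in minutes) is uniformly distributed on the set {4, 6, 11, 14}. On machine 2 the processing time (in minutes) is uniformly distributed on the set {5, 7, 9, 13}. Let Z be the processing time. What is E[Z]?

69/8

E[Z | machine 1] = (4+6+11+14)/4 = 35/4.
E[Z | machine 2] = (5+7+9+13)/4 = 17/2.
E[Z] = (1/2)·(35/4) + (1/2)·(17/2) = 69/8.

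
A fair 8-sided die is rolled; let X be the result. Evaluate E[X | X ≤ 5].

Given X ≤ 5, X is equally likely to be any of {1, 2, 3, 4, 5}.
E[X | X ≤ 5] = (1 + 2 + 3 + 4 + 5) / 5 = 3.

3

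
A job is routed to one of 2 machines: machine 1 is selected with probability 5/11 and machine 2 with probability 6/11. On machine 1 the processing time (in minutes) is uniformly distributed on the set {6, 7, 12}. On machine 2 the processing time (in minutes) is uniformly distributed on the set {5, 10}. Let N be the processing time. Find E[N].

260/33

E[N | machine 1] = (6+7+12)/3 = 25/3.
E[N | machine 2] = (5+10)/2 = 15/2.
E[N] = (5/11)·(25/3) + (6/11)·(15/2) = 260/33.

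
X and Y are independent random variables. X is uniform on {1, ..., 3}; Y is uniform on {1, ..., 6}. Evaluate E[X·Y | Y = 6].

Outcomes with Y = 6: (1,6), (2,6), (3,6), each with probability 1/18.
E[X·Y | Y = 6] = (6 + 12 + 18) / 3 = 12.

12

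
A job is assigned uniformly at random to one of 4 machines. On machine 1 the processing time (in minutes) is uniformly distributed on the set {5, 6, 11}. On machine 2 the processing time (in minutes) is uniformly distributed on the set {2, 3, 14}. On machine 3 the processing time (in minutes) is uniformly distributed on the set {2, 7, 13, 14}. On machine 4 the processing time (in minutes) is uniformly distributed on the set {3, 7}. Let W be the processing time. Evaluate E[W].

83/12

E[W | machine 1] = (5+6+11)/3 = 22/3.
E[W | machine 2] = (2+3+14)/3 = 19/3.
E[W | machine 3] = (2+7+13+14)/4 = 9.
E[W | machine 4] = (3+7)/2 = 5.
E[W] = (1/4)·(22/3) + (1/4)·(19/3) + (1/4)·(9) + (1/4)·(5) = 83/12.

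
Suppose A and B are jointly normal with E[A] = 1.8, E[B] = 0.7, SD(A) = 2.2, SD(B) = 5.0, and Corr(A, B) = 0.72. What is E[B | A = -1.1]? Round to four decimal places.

-4.0455

The regression of B on A has slope ρ·σ_B/σ_A and passes through (μ_A, μ_B).
E[B | A=-1.1] = 0.7 + (0.72)·(5.0/2.2)·(-1.1 − (1.8)) = 0.7 + (1.636364)·(-2.9) = -4.0455.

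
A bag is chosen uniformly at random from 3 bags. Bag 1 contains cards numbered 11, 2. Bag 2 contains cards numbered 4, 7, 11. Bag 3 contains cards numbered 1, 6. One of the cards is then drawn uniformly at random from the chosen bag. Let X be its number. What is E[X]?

52/9

E[X | bag 1] = (11+2)/2 = 13/2.
E[X | bag 2] = (4+7+11)/3 = 22/3.
E[X | bag 3] = (1+6)/2 = 7/2.
By the law of total expectation,
E[X] = (1/3)·(13/2) + (1/3)·(22/3) + (1/3)·(7/2) = 52/9.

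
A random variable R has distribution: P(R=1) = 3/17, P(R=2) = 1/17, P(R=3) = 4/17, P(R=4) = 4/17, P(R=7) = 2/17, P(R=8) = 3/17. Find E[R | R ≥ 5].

P(R ≥ 5) = 5/17.
Σ over the event: 7·2/17 + 8·3/17 = 38/17.
E[R | R ≥ 5] = (38/17) / (5/17) = 38/5.

38/5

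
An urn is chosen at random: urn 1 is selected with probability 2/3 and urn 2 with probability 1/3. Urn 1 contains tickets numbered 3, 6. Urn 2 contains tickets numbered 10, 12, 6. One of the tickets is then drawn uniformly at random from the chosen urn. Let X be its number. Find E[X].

55/9

E[X | urn 1] = (3+6)/2 = 9/2.
E[X | urn 2] = (10+12+6)/3 = 28/3.
E[X] = (2/3)·(9/2) + (1/3)·(28/3) = 55/9.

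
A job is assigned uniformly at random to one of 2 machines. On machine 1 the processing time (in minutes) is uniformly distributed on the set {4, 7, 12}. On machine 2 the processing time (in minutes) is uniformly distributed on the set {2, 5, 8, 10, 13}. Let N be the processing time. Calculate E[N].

E[N | machine 1] = (4+7+12)/3 = 23/3.
E[N | machine 2] = (2+5+8+10+13)/5 = 38/5.
By the law of total expectation,
E[N] = (1/2)·(23/3) + (1/2)·(38/5) = 229/30.

229/30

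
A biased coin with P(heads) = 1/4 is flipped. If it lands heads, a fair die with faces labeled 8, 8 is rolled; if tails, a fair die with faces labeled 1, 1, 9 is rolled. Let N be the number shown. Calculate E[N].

19/4

E[N | heads] = (8+8)/2 = 8.
E[N | tails] = (1+1+9)/3 = 11/3.
E[N] = (1/4)·(8) + (3/4)·(11/3) = 19/4.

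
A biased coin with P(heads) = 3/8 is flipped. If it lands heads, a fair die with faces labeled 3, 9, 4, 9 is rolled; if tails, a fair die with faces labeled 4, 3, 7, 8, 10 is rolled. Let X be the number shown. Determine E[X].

E[X | heads] = (3+9+4+9)/4 = 25/4.
E[X | tails] = (4+3+7+8+10)/5 = 32/5.
E[X] = (3/8)·(25/4) + (5/8)·(32/5) = 203/32.

203/32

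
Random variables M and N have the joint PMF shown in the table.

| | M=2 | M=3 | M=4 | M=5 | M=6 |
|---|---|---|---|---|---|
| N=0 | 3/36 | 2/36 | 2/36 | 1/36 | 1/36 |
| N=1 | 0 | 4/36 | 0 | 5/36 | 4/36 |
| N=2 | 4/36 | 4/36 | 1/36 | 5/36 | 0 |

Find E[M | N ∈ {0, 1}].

P(N ∈ {0, 1}) = 11/18.
Σ M·P over the event = 2·(3/36) + 3·(2/36) + 3·(4/36) + 4·(2/36) + 5·(1/36) + 5·(5/36) + 6·(1/36) + 6·(4/36) = 23/9.
E[M | N ∈ {0, 1}] = (23/9) / (11/18) = 46/11.

46/11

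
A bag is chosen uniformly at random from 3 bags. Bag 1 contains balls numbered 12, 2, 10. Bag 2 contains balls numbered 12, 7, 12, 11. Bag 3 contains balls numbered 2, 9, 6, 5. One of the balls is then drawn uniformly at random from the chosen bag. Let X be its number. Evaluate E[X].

E[X | bag 1] = (12+2+10)/3 = 8.
E[X | bag 2] = (12+7+12+11)/4 = 21/2.
E[X | bag 3] = (2+9+6+5)/4 = 11/2.
By the law of total expectation,
E[X] = (1/3)·(8) + (1/3)·(21/2) + (1/3)·(11/2) = 8.

8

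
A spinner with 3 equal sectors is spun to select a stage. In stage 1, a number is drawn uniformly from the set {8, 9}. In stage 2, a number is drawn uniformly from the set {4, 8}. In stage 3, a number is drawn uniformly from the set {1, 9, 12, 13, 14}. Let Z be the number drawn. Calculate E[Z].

81/10

E[Z | stage 1] = (8+9)/2 = 17/2.
E[Z | stage 2] = (4+8)/2 = 6.
E[Z | stage 3] = (1+9+12+13+14)/5 = 49/5.
By the law of total expectation,
E[Z] = (1/3)·(17/2) + (1/3)·(6) + (1/3)·(49/5) = 81/10.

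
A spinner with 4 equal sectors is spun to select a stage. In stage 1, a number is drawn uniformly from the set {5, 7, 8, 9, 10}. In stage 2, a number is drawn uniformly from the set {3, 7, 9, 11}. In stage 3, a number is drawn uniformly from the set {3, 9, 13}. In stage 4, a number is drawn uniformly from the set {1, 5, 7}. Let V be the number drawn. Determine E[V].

E[V | stage 1] = (5+7+8+9+10)/5 = 39/5.
E[V | stage 2] = (3+7+9+11)/4 = 15/2.
E[V | stage 3] = (3+9+13)/3 = 25/3.
E[V | stage 4] = (1+5+7)/3 = 13/3.
By the law of total expectation,
E[V] = (1/4)·(39/5) + (1/4)·(15/2) + (1/4)·(25/3) + (1/4)·(13/3) = 839/120.

839/120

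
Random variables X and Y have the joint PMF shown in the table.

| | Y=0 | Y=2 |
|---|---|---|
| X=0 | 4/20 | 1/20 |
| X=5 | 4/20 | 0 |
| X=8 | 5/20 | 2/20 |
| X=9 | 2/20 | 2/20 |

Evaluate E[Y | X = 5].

P(X = 5) = 1/5.
Σ Y·P over the event = 0·(4/20) = 0.
E[Y | X = 5] = (0) / (1/5) = 0.

0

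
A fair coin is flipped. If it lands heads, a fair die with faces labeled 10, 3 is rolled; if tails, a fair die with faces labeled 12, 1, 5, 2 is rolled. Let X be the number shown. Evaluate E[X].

23/4

E[X | heads] = (10+3)/2 = 13/2.
E[X | tails] = (12+1+5+2)/4 = 5.
By the law of total expectation,
E[X] = (1/2)·(13/2) + (1/2)·(5) = 23/4.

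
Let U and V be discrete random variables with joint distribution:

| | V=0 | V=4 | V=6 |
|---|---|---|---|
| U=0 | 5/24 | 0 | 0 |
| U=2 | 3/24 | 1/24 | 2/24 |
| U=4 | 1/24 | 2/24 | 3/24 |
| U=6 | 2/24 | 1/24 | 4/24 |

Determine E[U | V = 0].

P(V = 0) = 11/24.
Σ U·P over the event = 0·(5/24) + 2·(3/24) + 4·(1/24) + 6·(2/24) = 11/12.
E[U | V = 0] = (11/12) / (11/24) = 2.

2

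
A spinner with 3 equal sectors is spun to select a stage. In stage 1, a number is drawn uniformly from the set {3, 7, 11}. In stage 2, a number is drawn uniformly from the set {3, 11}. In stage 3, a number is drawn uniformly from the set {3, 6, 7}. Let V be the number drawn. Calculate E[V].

E[V | stage 1] = (3+7+11)/3 = 7.
E[V | stage 2] = (3+11)/2 = 7.
E[V | stage 3] = (3+6+7)/3 = 16/3.
By the law of total expectation,
E[V] = (1/3)·(7) + (1/3)·(7) + (1/3)·(16/3) = 58/9.

58/9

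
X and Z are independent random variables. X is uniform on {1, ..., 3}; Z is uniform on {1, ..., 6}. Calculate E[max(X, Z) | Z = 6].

Outcomes with Z = 6: (1,6), (2,6), (3,6), each with probability 1/18.
E[max(X, Z) | Z = 6] = (6 + 6 + 6) / 3 = 6.

6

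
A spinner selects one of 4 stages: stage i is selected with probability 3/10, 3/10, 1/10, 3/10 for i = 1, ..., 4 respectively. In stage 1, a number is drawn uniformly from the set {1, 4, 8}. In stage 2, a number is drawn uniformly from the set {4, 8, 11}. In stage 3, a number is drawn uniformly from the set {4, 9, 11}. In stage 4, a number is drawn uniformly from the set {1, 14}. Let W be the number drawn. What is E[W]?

E[W | stage 1] = (1+4+8)/3 = 13/3.
E[W | stage 2] = (4+8+11)/3 = 23/3.
E[W | stage 3] = (4+9+11)/3 = 8.
E[W | stage 4] = (1+14)/2 = 15/2.
E[W] = (3/10)·(13/3) + (3/10)·(23/3) + (1/10)·(8) + (3/10)·(15/2) = 133/20.

133/20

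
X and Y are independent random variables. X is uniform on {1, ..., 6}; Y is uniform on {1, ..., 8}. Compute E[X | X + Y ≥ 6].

P(X + Y ≥ 6) = 19/24.
Summing X·P(x,y) over outcomes with X + Y ≥ 6 gives 37/12.
E[X | X + Y ≥ 6] = (37/12) / (19/24) = 74/19.

74/19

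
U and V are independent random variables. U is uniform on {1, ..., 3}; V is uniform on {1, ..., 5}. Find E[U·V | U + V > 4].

Outcomes with U + V > 4: (1,4), (1,5), (2,3), (2,4), (2,5), (3,2), (3,3), (3,4), (3,5), each with probability 1/15.
E[U·V | U + V > 4] = (4 + 5 + 6 + 8 + 10 + 6 + 9 + 12 + 15) / 9 = 25/3.

25/3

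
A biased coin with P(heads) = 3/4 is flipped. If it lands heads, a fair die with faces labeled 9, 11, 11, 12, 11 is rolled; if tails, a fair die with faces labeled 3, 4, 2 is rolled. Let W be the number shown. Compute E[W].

E[W | heads] = (9+11+11+12+11)/5 = 54/5.
E[W | tails] = (3+4+2)/3 = 3.
By the law of total expectation,
E[W] = (3/4)·(54/5) + (1/4)·(3) = 177/20.

177/20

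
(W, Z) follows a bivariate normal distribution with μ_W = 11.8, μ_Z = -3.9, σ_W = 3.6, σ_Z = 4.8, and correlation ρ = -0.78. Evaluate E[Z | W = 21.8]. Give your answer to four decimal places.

-14.3000

E[Z | W=x] = μ_Z + ρ(σ_Z/σ_W)(x − μ_W) for jointly normal variables.
E[Z | W=21.8] = -3.9 + (-0.78)·(4.8/3.6)·(21.8 − (11.8)) = -3.9 + (-1.04)·(10) = -14.3000.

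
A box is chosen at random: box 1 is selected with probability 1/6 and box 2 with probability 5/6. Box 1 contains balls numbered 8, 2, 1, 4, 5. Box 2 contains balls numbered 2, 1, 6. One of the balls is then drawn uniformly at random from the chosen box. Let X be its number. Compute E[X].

19/6

E[X | box 1] = (8+2+1+4+5)/5 = 4.
E[X | box 2] = (2+1+6)/3 = 3.
E[X] = (1/6)·(4) + (5/6)·(3) = 19/6.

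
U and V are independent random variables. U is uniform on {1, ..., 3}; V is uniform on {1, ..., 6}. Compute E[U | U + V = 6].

Outcomes with U + V = 6: (1,5), (2,4), (3,3), each with probability 1/18.
E[U | U + V = 6] = (1 + 2 + 3) / 3 = 2.

2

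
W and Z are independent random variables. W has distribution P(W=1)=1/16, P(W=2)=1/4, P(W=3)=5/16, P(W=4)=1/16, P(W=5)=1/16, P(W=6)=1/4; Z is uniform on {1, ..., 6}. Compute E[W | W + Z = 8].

P(W + Z = 8) = 5/32.
Summing W·P(x,y) over outcomes with W + Z = 8 gives 7/12.
E[W | W + Z = 8] = (7/12) / (5/32) = 56/15.

56/15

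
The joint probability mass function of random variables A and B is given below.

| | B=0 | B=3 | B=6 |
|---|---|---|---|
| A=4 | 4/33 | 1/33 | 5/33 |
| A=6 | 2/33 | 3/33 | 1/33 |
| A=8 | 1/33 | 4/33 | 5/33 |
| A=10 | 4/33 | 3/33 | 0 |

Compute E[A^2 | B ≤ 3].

P(B ≤ 3) = 2/3.
Σ A^2·P over the event = 16·(4/33) + 16·(1/33) + 36·(2/33) + 36·(3/33) + 64·(1/33) + 64·(4/33) + 100·(4/33) + 100·(3/33) = 1280/33.
E[A^2 | B ≤ 3] = (1280/33) / (2/3) = 640/11.

640/11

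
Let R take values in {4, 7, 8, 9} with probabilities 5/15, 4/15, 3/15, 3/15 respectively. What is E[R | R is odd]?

P(R is odd) = 7/15.
Σ over the event: 7·4/15 + 9·1/5 = 11/3.
E[R | R is odd] = (11/3) / (7/15) = 55/7.

55/7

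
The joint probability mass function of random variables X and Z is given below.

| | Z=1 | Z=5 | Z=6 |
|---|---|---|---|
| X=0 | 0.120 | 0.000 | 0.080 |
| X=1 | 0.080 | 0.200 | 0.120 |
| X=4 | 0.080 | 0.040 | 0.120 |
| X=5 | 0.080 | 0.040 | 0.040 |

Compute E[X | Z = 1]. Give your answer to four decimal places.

2.2222

P(Z = 1) = 0.360.
Σ X·P over the event = 0·(0.120) + 1·(0.080) + 4·(0.080) + 5·(0.080) = 0.800.
E[X | Z = 1] = (0.800) / (0.360) = 2.2222.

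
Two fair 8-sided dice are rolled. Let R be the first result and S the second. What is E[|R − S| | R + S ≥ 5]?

81/29

P(R + S ≥ 5) = 29/32.
Summing |R−S|·P(x,y) over outcomes with R + S ≥ 5 gives 81/32.
E[|R − S| | R + S ≥ 5] = (81/32) / (29/32) = 81/29.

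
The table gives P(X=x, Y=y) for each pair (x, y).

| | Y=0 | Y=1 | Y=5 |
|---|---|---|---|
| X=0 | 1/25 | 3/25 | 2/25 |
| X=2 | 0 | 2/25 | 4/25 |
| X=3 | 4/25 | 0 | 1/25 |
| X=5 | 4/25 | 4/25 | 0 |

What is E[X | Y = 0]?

P(Y = 0) = 9/25.
Σ X·P over the event = 0·(1/25) + 3·(4/25) + 5·(4/25) = 32/25.
E[X | Y = 0] = (32/25) / (9/25) = 32/9.

32/9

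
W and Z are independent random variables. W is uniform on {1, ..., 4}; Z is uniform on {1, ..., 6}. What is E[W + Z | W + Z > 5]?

P(W + Z > 5) = 7/12.
Summing (W+Z)·P(x,y) over outcomes with W + Z > 5 gives 13/3.
E[W + Z | W + Z > 5] = (13/3) / (7/12) = 52/7.

52/7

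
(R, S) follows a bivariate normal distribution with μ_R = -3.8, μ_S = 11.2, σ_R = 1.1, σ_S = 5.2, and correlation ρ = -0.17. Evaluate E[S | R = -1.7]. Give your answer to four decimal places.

9.5124

E[S | R=x] = μ_S + ρ(σ_S/σ_R)(x − μ_R) for jointly normal variables.
E[S | R=-1.7] = 11.2 + (-0.17)·(5.2/1.1)·(-1.7 − (-3.8)) = 11.2 + (-0.80364)·(2.1) = 9.5124.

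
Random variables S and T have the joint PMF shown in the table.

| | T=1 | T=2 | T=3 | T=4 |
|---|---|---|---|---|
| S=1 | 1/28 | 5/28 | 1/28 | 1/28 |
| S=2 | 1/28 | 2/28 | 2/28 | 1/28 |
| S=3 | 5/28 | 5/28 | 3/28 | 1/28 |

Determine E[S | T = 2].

P(T = 2) = 3/7.
Σ S·P over the event = 1·(5/28) + 2·(2/28) + 3·(5/28) = 6/7.
E[S | T = 2] = (6/7) / (3/7) = 2.

2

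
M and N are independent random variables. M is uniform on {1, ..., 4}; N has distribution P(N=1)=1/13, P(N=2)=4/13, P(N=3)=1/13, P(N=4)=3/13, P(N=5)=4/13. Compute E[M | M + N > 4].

111/40

P(M + N > 4) = 10/13.
Summing M·P(x,y) over outcomes with M + N > 4 gives 111/52.
E[M | M + N > 4] = (111/52) / (10/13) = 111/40.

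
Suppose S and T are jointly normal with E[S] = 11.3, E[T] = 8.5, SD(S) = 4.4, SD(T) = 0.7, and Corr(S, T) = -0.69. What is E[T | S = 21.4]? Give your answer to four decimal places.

7.3913

The regression of T on S has slope ρ·σ_T/σ_S and passes through (μ_S, μ_T).
E[T | S=21.4] = 8.5 + (-0.69)·(0.7/4.4)·(21.4 − (11.3)) = 8.5 + (-0.10977)·(10.1) = 7.3913.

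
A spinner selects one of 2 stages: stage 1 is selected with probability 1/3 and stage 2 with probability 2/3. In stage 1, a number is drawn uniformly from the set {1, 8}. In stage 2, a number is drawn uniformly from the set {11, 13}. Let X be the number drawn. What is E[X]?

E[X | stage 1] = (1+8)/2 = 9/2.
E[X | stage 2] = (11+13)/2 = 12.
By the law of total expectation,
E[X] = (1/3)·(9/2) + (2/3)·(12) = 19/2.

19/2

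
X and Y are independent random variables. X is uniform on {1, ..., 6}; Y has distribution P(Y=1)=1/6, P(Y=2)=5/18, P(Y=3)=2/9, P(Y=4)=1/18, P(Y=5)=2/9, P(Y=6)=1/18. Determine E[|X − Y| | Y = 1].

P(Y = 1) = 1/6.
Summing |X−Y|·P(x,y) over outcomes with Y = 1 gives 5/12.
E[|X − Y| | Y = 1] = (5/12) / (1/6) = 5/2.

5/2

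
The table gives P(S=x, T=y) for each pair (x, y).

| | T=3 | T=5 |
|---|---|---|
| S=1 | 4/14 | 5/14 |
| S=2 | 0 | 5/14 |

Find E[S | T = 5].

3/2

P(T = 5) = 5/7.
Σ S·P over the event = 1·(5/14) + 2·(5/14) = 15/14.
E[S | T = 5] = (15/14) / (5/7) = 3/2.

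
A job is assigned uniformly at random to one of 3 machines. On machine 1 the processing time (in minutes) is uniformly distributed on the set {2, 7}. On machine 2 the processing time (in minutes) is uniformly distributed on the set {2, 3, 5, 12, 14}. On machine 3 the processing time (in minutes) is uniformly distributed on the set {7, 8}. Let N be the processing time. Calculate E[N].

32/5

E[N | machine 1] = (2+7)/2 = 9/2.
E[N | machine 2] = (2+3+5+12+14)/5 = 36/5.
E[N | machine 3] = (7+8)/2 = 15/2.
E[N] = (1/3)·(9/2) + (1/3)·(36/5) + (1/3)·(15/2) = 32/5.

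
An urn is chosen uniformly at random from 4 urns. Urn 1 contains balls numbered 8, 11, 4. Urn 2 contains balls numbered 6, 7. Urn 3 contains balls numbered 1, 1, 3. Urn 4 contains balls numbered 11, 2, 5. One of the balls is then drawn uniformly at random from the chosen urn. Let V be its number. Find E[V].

E[V | urn 1] = (8+11+4)/3 = 23/3.
E[V | urn 2] = (6+7)/2 = 13/2.
E[V | urn 3] = (1+1+3)/3 = 5/3.
E[V | urn 4] = (11+2+5)/3 = 6.
E[V] = (1/4)·(23/3) + (1/4)·(13/2) + (1/4)·(5/3) + (1/4)·(6) = 131/24.

131/24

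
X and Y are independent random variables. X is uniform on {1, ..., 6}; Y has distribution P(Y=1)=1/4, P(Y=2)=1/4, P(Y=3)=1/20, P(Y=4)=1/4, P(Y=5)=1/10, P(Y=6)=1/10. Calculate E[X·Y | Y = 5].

P(Y = 5) = 1/10.
Summing XY·P(x,y) over outcomes with Y = 5 gives 7/4.
E[X·Y | Y = 5] = (7/4) / (1/10) = 35/2.

35/2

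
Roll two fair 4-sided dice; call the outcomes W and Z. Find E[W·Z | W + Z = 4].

10/3

Outcomes with W + Z = 4: (1,3), (2,2), (3,1), each with probability 1/16.
E[W·Z | W + Z = 4] = (3 + 4 + 3) / 3 = 10/3.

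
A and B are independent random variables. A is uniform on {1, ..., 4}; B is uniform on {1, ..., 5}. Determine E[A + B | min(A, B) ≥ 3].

Outcomes with min(A, B) ≥ 3: (3,3), (3,4), (3,5), (4,3), (4,4), (4,5), each with probability 1/20.
E[A + B | min(A, B) ≥ 3] = (6 + 7 + 8 + 7 + 8 + 9) / 6 = 15/2.

15/2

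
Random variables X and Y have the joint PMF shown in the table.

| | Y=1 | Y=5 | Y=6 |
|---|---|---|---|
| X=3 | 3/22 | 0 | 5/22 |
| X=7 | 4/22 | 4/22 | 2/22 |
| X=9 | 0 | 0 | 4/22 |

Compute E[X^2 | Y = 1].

223/7

P(Y = 1) = 7/22.
Σ X^2·P over the event = 9·(3/22) + 49·(4/22) = 223/22.
E[X^2 | Y = 1] = (223/22) / (7/22) = 223/7.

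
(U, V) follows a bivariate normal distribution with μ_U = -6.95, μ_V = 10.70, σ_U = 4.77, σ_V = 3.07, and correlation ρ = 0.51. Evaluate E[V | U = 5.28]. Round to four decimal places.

14.7144

E[V | U=x] = μ_V + ρ(σ_V/σ_U)(x − μ_U) for jointly normal variables.
E[V | U=5.28] = 10.70 + (0.51)·(3.07/4.77)·(5.28 − (-6.95)) = 10.70 + (0.32824)·(12.23) = 14.7144.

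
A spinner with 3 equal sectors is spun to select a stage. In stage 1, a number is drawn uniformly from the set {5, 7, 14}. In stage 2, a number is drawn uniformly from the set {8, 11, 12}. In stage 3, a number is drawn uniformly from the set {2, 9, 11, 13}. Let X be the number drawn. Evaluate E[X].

E[X | stage 1] = (5+7+14)/3 = 26/3.
E[X | stage 2] = (8+11+12)/3 = 31/3.
E[X | stage 3] = (2+9+11+13)/4 = 35/4.
E[X] = (1/3)·(26/3) + (1/3)·(31/3) + (1/3)·(35/4) = 37/4.

37/4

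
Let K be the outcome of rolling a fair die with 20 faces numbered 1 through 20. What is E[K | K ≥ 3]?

23/2

P(K ≥ 3) = 9/10.
E[K | K ≥ 3] = (207/20) / (9/10) = 23/2.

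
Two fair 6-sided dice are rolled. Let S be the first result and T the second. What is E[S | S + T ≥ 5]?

P(S + T ≥ 5) = 5/6.
Summing S·P(x,y) over outcomes with S + T ≥ 5 gives 29/9.
E[S | S + T ≥ 5] = (29/9) / (5/6) = 58/15.

58/15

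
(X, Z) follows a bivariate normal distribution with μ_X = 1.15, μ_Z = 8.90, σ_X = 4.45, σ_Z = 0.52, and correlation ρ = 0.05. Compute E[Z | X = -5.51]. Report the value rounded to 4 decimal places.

E[Z | X=x] = μ_Z + ρ(σ_Z/σ_X)(x − μ_X) for jointly normal variables.
E[Z | X=-5.51] = 8.90 + (0.05)·(0.52/4.45)·(-5.51 − (1.15)) = 8.90 + (0.0058427)·(-6.66) = 8.8611.

8.8611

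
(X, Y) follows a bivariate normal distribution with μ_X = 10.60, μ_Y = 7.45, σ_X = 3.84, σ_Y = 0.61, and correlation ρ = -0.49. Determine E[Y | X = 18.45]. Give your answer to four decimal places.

6.8390

For a bivariate normal, E[Y | X=x] = μ_Y + ρ·(σ_Y/σ_X)·(x − μ_X).
E[Y | X=18.45] = 7.45 + (-0.49)·(0.61/3.84)·(18.45 − (10.60)) = 7.45 + (-0.077839)·(7.85) = 6.8390.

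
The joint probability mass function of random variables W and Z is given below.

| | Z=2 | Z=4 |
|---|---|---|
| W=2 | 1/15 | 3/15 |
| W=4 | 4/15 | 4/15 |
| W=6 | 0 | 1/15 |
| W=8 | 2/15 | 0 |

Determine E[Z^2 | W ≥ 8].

4

P(W ≥ 8) = 2/15.
Σ Z^2·P over the event = 4·(2/15) = 8/15.
E[Z^2 | W ≥ 8] = (8/15) / (2/15) = 4.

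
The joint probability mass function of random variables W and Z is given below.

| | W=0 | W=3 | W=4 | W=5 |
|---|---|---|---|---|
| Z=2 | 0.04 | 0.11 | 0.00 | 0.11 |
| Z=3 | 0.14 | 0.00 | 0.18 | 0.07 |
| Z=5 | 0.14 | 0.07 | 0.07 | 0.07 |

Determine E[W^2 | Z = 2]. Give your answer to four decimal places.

14.3846

P(Z = 2) = 0.26.
Σ W^2·P over the event = 0·(0.04) + 9·(0.11) + 25·(0.11) = 3.74.
E[W^2 | Z = 2] = (3.74) / (0.26) = 14.3846.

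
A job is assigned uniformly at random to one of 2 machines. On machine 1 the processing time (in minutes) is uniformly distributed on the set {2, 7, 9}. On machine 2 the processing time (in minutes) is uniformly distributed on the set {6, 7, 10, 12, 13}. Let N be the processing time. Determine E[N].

39/5

E[N | machine 1] = (2+7+9)/3 = 6.
E[N | machine 2] = (6+7+10+12+13)/5 = 48/5.
E[N] = (1/2)·(6) + (1/2)·(48/5) = 39/5.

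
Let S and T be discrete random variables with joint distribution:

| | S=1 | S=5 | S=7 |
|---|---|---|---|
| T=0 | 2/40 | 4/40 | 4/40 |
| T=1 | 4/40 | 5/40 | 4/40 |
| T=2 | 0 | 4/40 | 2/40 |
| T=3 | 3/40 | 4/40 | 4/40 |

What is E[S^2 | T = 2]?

P(T = 2) = 3/20.
Summing S^2·P(S=x,T=y) over the conditioning event gives 99/20.
E[S^2 | T = 2] = (99/20) / (3/20) = 33.

33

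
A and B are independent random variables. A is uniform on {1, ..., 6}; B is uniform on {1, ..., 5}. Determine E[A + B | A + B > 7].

9

Outcomes with A + B > 7: (3,5), (4,4), (4,5), (5,3), (5,4), (5,5), (6,2), (6,3), (6,4), (6,5), each with probability 1/30.
E[A + B | A + B > 7] = (8 + 8 + 9 + 8 + 9 + 10 + 8 + 9 + 10 + 11) / 10 = 9.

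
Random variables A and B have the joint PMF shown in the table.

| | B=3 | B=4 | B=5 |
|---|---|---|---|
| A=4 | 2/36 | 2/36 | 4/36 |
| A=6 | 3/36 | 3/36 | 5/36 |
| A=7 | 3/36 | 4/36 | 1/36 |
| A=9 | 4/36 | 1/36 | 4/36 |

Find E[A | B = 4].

63/10

P(B = 4) = 5/18.
Σ A·P over the event = 4·(2/36) + 6·(3/36) + 7·(4/36) + 9·(1/36) = 7/4.
E[A | B = 4] = (7/4) / (5/18) = 63/10.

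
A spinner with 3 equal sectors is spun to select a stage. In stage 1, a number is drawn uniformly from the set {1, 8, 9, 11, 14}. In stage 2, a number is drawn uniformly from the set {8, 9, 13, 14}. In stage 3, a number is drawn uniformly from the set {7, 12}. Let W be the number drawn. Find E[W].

E[W | stage 1] = (1+8+9+11+14)/5 = 43/5.
E[W | stage 2] = (8+9+13+14)/4 = 11.
E[W | stage 3] = (7+12)/2 = 19/2.
By the law of total expectation,
E[W] = (1/3)·(43/5) + (1/3)·(11) + (1/3)·(19/2) = 97/10.

97/10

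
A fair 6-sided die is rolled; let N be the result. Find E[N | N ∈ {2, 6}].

4

P(N ∈ {2, 6}) = 1/3.
Σ over the event: 2·1/6 + 6·1/6 = 4/3.
E[N | N ∈ {2, 6}] = (4/3) / (1/3) = 4.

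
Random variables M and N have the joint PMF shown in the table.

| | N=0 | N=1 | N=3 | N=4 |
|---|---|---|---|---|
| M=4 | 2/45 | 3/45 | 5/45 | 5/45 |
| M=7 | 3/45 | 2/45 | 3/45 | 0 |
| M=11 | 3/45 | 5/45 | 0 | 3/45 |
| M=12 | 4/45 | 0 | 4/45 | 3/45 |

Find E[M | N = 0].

P(N = 0) = 4/15.
Σ M·P over the event = 4·(2/45) + 7·(3/45) + 11·(3/45) + 12·(4/45) = 22/9.
E[M | N = 0] = (22/9) / (4/15) = 55/6.

55/6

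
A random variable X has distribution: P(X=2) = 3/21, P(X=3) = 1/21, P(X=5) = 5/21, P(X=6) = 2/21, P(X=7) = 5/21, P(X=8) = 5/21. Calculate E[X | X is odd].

P(X is odd) = 11/21.
Σ over the event: 3·1/21 + 5·5/21 + 7·5/21 = 3.
E[X | X is odd] = (3) / (11/21) = 63/11.

63/11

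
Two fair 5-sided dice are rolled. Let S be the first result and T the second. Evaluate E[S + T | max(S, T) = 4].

44/7

Outcomes with max(S, T) = 4: (1,4), (2,4), (3,4), (4,1), (4,2), (4,3), (4,4), each with probability 1/25.
E[S + T | max(S, T) = 4] = (5 + 6 + 7 + 5 + 6 + 7 + 8) / 7 = 44/7.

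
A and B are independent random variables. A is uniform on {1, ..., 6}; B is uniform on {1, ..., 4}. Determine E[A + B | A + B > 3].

P(A + B > 3) = 7/8.
Summing (A+B)·P(x,y) over outcomes with A + B > 3 gives 17/3.
E[A + B | A + B > 3] = (17/3) / (7/8) = 136/21.

136/21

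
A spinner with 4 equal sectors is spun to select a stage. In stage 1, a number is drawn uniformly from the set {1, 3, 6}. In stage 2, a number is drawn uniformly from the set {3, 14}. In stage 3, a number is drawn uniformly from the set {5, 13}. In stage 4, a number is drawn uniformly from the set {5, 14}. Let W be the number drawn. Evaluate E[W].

E[W | stage 1] = (1+3+6)/3 = 10/3.
E[W | stage 2] = (3+14)/2 = 17/2.
E[W | stage 3] = (5+13)/2 = 9.
E[W | stage 4] = (5+14)/2 = 19/2.
By the law of total expectation,
E[W] = (1/4)·(10/3) + (1/4)·(17/2) + (1/4)·(9) + (1/4)·(19/2) = 91/12.

91/12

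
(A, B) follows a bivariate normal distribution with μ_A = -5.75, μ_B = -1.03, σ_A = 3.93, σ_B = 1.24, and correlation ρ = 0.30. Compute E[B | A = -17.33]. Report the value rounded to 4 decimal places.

-2.1261

For a bivariate normal, E[B | A=x] = μ_B + ρ·(σ_B/σ_A)·(x − μ_A).
E[B | A=-17.33] = -1.03 + (0.30)·(1.24/3.93)·(-17.33 − (-5.75)) = -1.03 + (0.094656)·(-11.58) = -2.1261.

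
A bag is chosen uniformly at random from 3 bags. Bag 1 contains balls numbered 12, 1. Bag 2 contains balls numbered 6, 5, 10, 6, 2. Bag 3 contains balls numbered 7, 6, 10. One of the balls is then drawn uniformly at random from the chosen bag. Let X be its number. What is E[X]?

599/90

E[X | bag 1] = (12+1)/2 = 13/2.
E[X | bag 2] = (6+5+10+6+2)/5 = 29/5.
E[X | bag 3] = (7+6+10)/3 = 23/3.
E[X] = (1/3)·(13/2) + (1/3)·(29/5) + (1/3)·(23/3) = 599/90.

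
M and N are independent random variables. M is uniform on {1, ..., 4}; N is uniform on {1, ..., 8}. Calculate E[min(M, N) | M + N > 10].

Outcomes with M + N > 10: (3,8), (4,7), (4,8), each with probability 1/32.
E[min(M, N) | M + N > 10] = (3 + 4 + 4) / 3 = 11/3.

11/3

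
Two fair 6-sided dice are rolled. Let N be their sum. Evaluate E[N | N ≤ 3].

8/3

P(N ≤ 3) = 1/12.
Σ over the event: 2·1/36 + 3·1/18 = 2/9.
E[N | N ≤ 3] = (2/9) / (1/12) = 8/3.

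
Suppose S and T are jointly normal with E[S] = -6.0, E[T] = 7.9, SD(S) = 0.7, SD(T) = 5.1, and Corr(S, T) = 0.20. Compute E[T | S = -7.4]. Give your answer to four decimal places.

5.8600

E[T | S=x] = μ_T + ρ(σ_T/σ_S)(x − μ_S) for jointly normal variables.
E[T | S=-7.4] = 7.9 + (0.20)·(5.1/0.7)·(-7.4 − (-6.0)) = 7.9 + (1.45714)·(-1.4) = 5.8600.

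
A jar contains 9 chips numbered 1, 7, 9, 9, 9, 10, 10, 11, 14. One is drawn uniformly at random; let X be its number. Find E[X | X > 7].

72/7

P(X > 7) = 7/9.
Σ over the event: 9·1/3 + 10·2/9 + 11·1/9 + 14·1/9 = 8.
E[X | X > 7] = (8) / (7/9) = 72/7.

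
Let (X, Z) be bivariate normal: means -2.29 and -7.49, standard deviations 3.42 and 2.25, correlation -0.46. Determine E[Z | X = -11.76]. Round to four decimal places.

-4.6241

The regression of Z on X has slope ρ·σ_Z/σ_X and passes through (μ_X, μ_Z).
E[Z | X=-11.76] = -7.49 + (-0.46)·(2.25/3.42)·(-11.76 − (-2.29)) = -7.49 + (-0.30263)·(-9.47) = -4.6241.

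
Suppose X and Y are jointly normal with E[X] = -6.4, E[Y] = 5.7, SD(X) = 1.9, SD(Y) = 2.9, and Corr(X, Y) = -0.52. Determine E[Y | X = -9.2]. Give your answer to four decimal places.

For a bivariate normal, E[Y | X=x] = μ_Y + ρ·(σ_Y/σ_X)·(x − μ_X).
E[Y | X=-9.2] = 5.7 + (-0.52)·(2.9/1.9)·(-9.2 − (-6.4)) = 5.7 + (-0.79368)·(-2.8) = 7.9223.

7.9223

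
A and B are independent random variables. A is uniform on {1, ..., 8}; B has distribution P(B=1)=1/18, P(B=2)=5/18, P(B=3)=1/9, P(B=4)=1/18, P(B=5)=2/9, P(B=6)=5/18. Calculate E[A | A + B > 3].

640/137

P(A + B > 3) = 137/144.
Summing A·P(x,y) over outcomes with A + B > 3 gives 40/9.
E[A | A + B > 3] = (40/9) / (137/144) = 640/137.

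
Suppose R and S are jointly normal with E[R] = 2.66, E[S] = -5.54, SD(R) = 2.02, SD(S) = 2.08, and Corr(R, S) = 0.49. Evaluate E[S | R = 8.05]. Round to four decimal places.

For a bivariate normal, E[S | R=x] = μ_S + ρ·(σ_S/σ_R)·(x − μ_R).
E[S | R=8.05] = -5.54 + (0.49)·(2.08/2.02)·(8.05 − (2.66)) = -5.54 + (0.50455)·(5.39) = -2.8205.

-2.8205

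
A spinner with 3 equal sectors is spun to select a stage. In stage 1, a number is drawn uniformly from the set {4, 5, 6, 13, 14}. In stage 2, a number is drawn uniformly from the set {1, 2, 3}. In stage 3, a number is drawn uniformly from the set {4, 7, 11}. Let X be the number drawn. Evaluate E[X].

E[X | stage 1] = (4+5+6+13+14)/5 = 42/5.
E[X | stage 2] = (1+2+3)/3 = 2.
E[X | stage 3] = (4+7+11)/3 = 22/3.
By the law of total expectation,
E[X] = (1/3)·(42/5) + (1/3)·(2) + (1/3)·(22/3) = 266/45.

266/45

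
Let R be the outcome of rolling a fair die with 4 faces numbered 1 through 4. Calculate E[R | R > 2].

Given R > 2, R is equally likely to be any of {3, 4}.
E[R | R > 2] = (3 + 4) / 2 = 7/2.

7/2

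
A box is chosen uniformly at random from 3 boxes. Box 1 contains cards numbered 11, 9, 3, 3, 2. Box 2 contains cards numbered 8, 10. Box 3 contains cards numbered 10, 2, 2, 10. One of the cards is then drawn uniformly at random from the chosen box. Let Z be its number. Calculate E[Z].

E[Z | box 1] = (11+9+3+3+2)/5 = 28/5.
E[Z | box 2] = (8+10)/2 = 9.
E[Z | box 3] = (10+2+2+10)/4 = 6.
E[Z] = (1/3)·(28/5) + (1/3)·(9) + (1/3)·(6) = 103/15.

103/15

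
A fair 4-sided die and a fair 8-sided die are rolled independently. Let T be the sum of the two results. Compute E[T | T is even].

P(T is even) = 1/2.
Σ over the event: 2·1/32 + 4·3/32 + 6·1/8 + 8·1/8 + 10·3/32 + 12·1/32 = 7/2.
E[T | T is even] = (7/2) / (1/2) = 7.

7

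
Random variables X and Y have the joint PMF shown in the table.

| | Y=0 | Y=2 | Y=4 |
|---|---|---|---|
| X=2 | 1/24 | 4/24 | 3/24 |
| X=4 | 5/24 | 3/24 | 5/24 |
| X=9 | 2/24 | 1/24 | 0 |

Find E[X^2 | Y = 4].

P(Y = 4) = 1/3.
Σ X^2·P over the event = 4·(3/24) + 16·(5/24) = 23/6.
E[X^2 | Y = 4] = (23/6) / (1/3) = 23/2.

23/2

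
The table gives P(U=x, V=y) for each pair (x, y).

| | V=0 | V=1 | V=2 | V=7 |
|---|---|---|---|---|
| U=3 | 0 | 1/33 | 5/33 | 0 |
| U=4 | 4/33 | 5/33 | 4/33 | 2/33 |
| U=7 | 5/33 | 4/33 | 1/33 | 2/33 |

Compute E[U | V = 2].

P(V = 2) = 10/33.
Summing U·P(U=x,V=y) over the conditioning event gives 38/33.
E[U | V = 2] = (38/33) / (10/33) = 19/5.

19/5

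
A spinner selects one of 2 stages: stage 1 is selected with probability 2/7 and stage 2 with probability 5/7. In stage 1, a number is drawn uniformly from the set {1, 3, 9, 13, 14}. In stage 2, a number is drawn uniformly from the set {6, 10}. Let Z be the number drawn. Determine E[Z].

8

E[Z | stage 1] = (1+3+9+13+14)/5 = 8.
E[Z | stage 2] = (6+10)/2 = 8.
By the law of total expectation,
E[Z] = (2/7)·(8) + (5/7)·(8) = 8.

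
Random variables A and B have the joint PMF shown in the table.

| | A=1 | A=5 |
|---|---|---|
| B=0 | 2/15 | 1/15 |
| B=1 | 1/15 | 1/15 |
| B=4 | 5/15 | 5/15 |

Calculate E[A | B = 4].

3

P(B = 4) = 2/3.
Σ A·P over the event = 1·(5/15) + 5·(5/15) = 2.
E[A | B = 4] = (2) / (2/3) = 3.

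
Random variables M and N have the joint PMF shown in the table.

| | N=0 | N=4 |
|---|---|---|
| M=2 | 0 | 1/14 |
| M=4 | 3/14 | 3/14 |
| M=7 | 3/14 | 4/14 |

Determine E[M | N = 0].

11/2

P(N = 0) = 3/7.
Σ M·P over the event = 4·(3/14) + 7·(3/14) = 33/14.
E[M | N = 0] = (33/14) / (3/7) = 11/2.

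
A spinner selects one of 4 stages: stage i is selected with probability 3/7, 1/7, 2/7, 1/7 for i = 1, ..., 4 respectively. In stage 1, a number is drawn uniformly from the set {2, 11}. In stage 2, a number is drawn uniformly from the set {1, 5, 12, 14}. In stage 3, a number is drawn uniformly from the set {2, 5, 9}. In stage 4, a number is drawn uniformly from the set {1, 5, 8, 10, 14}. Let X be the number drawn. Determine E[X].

E[X | stage 1] = (2+11)/2 = 13/2.
E[X | stage 2] = (1+5+12+14)/4 = 8.
E[X | stage 3] = (2+5+9)/3 = 16/3.
E[X | stage 4] = (1+5+8+10+14)/5 = 38/5.
E[X] = (3/7)·(13/2) + (1/7)·(8) + (2/7)·(16/3) + (1/7)·(38/5) = 1373/210.

1373/210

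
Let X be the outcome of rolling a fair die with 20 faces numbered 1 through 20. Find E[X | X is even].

Given X is even, X is equally likely to be any of {2, 4, 6, 8, 10, 12, 14, 16, 18, 20}.
E[X | X is even] = (2 + 4 + 6 + 8 + 10 + 12 + 14 + 16 + 18 + 20) / 10 = 11.

11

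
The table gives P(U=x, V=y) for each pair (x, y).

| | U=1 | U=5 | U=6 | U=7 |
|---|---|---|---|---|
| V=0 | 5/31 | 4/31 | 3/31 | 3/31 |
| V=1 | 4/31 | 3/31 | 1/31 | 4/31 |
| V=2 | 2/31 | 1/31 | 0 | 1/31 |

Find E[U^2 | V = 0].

P(V = 0) = 15/31.
Σ U^2·P over the event = 1·(5/31) + 25·(4/31) + 36·(3/31) + 49·(3/31) = 360/31.
E[U^2 | V = 0] = (360/31) / (15/31) = 24.

24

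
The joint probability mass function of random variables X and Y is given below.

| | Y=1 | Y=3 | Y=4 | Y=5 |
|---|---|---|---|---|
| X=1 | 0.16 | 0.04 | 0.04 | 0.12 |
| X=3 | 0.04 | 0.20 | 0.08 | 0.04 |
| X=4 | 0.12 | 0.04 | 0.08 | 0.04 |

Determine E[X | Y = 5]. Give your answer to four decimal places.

2.0000

P(Y = 5) = 0.20.
Σ X·P over the event = 1·(0.12) + 3·(0.04) + 4·(0.04) = 0.40.
E[X | Y = 5] = (0.40) / (0.20) = 2.0000.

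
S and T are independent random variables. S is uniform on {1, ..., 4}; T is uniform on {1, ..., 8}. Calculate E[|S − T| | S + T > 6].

31/9

P(S + T > 6) = 9/16.
Summing |S−T|·P(x,y) over outcomes with S + T > 6 gives 31/16.
E[|S − T| | S + T > 6] = (31/16) / (9/16) = 31/9.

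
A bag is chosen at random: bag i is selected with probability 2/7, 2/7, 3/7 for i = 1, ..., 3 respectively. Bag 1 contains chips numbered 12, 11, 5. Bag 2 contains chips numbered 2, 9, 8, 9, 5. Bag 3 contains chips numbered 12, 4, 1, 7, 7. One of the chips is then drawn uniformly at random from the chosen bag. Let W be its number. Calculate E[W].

757/105

E[W | bag 1] = (12+11+5)/3 = 28/3.
E[W | bag 2] = (2+9+8+9+5)/5 = 33/5.
E[W | bag 3] = (12+4+1+7+7)/5 = 31/5.
By the law of total expectation,
E[W] = (2/7)·(28/3) + (2/7)·(33/5) + (3/7)·(31/5) = 757/105.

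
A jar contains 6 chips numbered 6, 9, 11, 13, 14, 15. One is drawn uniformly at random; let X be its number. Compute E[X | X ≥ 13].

P(X ≥ 13) = 1/2.
Σ over the event: 13·1/6 + 14·1/6 + 15·1/6 = 7.
E[X | X ≥ 13] = (7) / (1/2) = 14.

14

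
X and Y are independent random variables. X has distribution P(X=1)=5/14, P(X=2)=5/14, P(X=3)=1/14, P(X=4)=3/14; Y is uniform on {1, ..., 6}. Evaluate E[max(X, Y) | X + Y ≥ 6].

217/44

P(X + Y ≥ 6) = 11/21.
Summing max(X,Y)·P(x,y) over outcomes with X + Y ≥ 6 gives 31/12.
E[max(X, Y) | X + Y ≥ 6] = (31/12) / (11/21) = 217/44.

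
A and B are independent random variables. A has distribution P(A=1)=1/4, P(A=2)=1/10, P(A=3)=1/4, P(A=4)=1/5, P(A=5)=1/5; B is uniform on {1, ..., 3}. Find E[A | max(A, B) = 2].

13/9

P(max(A, B) = 2) = 3/20.
Summing A·P(x,y) over outcomes with max(A, B) = 2 gives 13/60.
E[A | max(A, B) = 2] = (13/60) / (3/20) = 13/9.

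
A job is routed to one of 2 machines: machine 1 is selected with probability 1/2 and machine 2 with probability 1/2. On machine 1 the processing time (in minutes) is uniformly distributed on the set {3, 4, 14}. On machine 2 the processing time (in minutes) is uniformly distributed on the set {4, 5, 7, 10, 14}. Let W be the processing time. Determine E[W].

15/2

E[W | machine 1] = (3+4+14)/3 = 7.
E[W | machine 2] = (4+5+7+10+14)/5 = 8.
By the law of total expectation,
E[W] = (1/2)·(7) + (1/2)·(8) = 15/2.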